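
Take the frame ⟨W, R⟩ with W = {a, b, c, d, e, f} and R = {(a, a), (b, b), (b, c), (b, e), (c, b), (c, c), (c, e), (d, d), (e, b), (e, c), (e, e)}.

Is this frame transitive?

Yes

Transitive: yes — every two-step R-path is closed by a direct edge.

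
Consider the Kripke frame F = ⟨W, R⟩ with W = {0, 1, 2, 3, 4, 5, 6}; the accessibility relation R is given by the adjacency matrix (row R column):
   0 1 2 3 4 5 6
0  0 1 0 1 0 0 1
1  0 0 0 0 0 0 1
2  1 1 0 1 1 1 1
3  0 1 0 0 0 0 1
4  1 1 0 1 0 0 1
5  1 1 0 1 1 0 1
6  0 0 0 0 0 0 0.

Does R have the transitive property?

Yes

Transitive: yes — every two-step R-path is closed by a direct edge.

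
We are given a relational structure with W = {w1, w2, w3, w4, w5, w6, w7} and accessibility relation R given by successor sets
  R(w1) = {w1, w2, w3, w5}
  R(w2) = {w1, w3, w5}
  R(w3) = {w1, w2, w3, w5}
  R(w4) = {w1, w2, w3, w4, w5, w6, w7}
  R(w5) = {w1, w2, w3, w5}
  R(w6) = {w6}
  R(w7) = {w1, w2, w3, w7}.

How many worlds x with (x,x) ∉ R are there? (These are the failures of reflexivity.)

Enumerating: w2.

1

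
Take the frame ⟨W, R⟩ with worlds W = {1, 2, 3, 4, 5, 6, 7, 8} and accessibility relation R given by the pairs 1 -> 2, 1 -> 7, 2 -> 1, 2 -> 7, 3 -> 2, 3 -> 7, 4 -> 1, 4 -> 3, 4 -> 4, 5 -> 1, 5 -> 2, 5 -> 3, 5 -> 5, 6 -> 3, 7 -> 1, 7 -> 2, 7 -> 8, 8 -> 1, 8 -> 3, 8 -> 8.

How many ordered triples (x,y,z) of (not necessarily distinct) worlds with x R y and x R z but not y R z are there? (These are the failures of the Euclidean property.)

33

Enumerating: (1,2,2), (1,7,7), (2,1,1), (2,7,7), (3,2,2), (3,7,7), (4,1,1), (4,1,3), (4,1,4), (4,3,1), (4,3,3), (4,3,4), … and 21 more.
Total: 33.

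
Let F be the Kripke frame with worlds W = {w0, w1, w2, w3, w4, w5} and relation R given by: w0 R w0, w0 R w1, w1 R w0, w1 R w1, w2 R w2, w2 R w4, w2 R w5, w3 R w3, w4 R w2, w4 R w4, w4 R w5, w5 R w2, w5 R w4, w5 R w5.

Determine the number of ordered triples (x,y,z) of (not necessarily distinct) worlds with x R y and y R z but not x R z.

R is transitive; there are no such tuples.

0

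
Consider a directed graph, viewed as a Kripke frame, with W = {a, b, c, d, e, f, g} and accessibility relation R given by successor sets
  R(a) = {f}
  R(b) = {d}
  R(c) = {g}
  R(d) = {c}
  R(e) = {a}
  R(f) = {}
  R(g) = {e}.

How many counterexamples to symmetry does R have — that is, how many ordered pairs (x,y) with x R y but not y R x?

6

Enumerating: (a,f), (b,d), (c,g), (d,c), (e,a), (g,e).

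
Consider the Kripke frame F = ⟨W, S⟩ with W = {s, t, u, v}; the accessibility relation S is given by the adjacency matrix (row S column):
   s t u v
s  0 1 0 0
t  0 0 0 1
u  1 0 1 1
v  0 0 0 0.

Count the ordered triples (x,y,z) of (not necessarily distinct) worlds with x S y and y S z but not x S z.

2

Enumerating: (s,t,v), (u,s,t).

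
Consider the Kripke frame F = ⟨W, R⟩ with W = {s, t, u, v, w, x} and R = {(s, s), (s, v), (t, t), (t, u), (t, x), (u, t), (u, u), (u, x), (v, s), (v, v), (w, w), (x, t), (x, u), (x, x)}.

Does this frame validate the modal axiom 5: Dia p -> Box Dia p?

Yes

By correspondence theory, 5 is valid on a frame iff R is Euclidean.
Euclidean: yes — any two successors of a common world are R-related.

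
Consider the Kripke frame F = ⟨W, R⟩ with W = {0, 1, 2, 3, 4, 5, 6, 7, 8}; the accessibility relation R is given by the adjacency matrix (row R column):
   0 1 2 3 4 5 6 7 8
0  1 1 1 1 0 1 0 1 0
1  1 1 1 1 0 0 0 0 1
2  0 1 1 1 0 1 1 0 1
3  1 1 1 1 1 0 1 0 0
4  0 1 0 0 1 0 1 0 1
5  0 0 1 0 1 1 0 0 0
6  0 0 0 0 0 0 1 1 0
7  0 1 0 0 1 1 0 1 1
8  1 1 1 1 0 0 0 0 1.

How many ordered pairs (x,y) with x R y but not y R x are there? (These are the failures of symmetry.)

17

Enumerating: (0,2), (0,5), (0,7), (2,6), (3,4), (3,6), (4,1), (4,6), (4,8), (5,4), (6,7), (7,1), (7,4), (7,5), (7,8), (8,0), (8,3).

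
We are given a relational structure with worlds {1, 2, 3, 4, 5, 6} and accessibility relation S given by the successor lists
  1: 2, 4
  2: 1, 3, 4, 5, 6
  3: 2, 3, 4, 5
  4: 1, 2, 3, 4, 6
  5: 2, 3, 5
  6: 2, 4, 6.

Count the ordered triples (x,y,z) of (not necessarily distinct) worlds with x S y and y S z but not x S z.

Enumerating: (1,2,1), (1,2,3), (1,2,5), (1,2,6), (1,4,1), (1,4,3), (1,4,6), (2,1,2), (2,3,2), (2,4,2), (2,5,2), (2,6,2), … and 15 more.
Total: 27.

27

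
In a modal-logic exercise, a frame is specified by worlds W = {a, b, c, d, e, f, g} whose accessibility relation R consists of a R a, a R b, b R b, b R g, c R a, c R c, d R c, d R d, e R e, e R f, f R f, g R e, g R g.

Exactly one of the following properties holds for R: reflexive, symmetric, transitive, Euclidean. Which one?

Reflexive: yes — every world is R-related to itself.
Symmetric: no — a R b but not b R a.
Transitive: no — a R b and b R g, but not a R g.
Euclidean: no — a R b and a R a, but not b R a.
Only reflexive holds.

reflexive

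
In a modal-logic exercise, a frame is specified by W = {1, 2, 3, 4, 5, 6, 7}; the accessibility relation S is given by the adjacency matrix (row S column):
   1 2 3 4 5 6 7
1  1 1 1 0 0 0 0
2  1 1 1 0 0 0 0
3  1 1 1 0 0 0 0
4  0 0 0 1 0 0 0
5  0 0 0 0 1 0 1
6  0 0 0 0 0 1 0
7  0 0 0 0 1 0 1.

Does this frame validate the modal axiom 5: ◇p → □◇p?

Yes

By correspondence theory, 5 is valid on a frame iff S is Euclidean.
Euclidean: yes — any two successors of a common world are S-related.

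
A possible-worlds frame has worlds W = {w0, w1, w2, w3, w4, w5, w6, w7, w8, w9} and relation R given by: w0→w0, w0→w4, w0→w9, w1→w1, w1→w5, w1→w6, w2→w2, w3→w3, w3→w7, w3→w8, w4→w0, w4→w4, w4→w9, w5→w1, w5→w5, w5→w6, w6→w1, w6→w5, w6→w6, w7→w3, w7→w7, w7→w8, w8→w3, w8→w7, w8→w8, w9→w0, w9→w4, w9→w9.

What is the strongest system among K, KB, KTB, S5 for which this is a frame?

Symmetric (axiom B): yes — every pair in R has its reverse in R.
Reflexive (axiom T): yes — every world is R-related to itself.
Euclidean (axiom 5): yes — any two successors of a common world are R-related.
So F validates K, KB, KTB, S5. The strongest is S5.

S5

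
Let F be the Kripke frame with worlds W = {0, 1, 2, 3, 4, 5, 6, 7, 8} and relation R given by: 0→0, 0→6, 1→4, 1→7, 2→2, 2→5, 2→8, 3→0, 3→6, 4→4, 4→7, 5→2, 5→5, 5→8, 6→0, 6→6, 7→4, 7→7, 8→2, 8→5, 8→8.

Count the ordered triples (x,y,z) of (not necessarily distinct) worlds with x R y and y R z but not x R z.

0

R is transitive; there are no such tuples.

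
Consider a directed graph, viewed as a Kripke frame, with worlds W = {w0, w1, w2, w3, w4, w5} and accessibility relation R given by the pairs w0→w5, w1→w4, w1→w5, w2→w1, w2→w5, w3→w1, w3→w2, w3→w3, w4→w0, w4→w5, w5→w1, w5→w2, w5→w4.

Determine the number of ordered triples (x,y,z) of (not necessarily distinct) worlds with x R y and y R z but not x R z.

19

Enumerating: (w0,w5,w1), (w0,w5,w2), (w0,w5,w4), (w1,w4,w0), (w1,w5,w1), (w1,w5,w2), (w2,w1,w4), (w2,w5,w2), (w2,w5,w4), (w3,w1,w4), (w3,w1,w5), (w3,w2,w5), … and 7 more.
Total: 19.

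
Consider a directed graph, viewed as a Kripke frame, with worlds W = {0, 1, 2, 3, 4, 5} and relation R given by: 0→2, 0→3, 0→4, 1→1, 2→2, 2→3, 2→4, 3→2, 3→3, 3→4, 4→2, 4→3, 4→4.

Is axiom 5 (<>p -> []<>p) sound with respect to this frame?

Axiom 5 corresponds to the accessibility relation being Euclidean.
Euclidean: yes — any two successors of a common world are R-related.

Yes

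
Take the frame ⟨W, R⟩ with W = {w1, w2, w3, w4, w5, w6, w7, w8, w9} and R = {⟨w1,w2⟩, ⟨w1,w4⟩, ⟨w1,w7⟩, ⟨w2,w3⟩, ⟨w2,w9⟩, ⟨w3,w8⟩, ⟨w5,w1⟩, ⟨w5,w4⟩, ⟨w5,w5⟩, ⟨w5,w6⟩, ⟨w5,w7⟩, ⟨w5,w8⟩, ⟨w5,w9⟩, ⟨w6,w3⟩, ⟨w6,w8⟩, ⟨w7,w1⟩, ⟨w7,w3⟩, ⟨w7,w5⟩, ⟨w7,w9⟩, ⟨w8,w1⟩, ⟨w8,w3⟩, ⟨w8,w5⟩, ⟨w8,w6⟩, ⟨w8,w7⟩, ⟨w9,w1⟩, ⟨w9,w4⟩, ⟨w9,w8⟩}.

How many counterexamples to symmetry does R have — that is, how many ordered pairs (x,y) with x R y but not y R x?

Enumerating: (w1,w2), (w1,w4), (w2,w3), (w2,w9), (w5,w1), (w5,w4), (w5,w6), (w5,w9), (w6,w3), (w7,w3), (w7,w9), (w8,w1), (w8,w7), (w9,w1), (w9,w4), (w9,w8).

16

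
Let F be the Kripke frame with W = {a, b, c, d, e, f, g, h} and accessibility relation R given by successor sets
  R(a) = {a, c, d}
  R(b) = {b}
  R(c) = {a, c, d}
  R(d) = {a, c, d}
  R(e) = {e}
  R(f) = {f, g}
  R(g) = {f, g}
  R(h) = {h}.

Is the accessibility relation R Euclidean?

Euclidean: yes — any two successors of a common world are R-related.

Yes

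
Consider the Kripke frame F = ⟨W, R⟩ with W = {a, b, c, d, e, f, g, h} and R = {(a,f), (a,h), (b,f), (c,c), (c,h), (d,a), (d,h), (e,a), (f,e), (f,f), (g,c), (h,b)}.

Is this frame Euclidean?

No

Euclidean: no — a R f and a R h, but not f R h.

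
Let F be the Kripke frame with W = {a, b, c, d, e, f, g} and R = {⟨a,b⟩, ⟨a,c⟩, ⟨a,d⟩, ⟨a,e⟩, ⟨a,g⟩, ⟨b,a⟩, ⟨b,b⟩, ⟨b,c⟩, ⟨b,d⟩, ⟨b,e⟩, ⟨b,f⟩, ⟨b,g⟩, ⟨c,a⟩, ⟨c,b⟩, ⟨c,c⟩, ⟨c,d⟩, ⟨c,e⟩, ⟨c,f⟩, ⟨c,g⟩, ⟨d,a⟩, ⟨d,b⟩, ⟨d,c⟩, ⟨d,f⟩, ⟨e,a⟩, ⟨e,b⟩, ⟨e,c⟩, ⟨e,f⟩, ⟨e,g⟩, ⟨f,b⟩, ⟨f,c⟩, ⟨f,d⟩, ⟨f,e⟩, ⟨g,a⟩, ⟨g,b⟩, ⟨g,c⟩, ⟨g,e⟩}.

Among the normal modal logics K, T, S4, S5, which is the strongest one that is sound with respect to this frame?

Reflexive (axiom T): no — a is not related to itself.
Transitive (axiom 4): no — a R b and b R f, but not a R f.
Euclidean (axiom 5): no — a R d and a R e, but not d R e.
So F validates K; T would additionally require R to be reflexive. The strongest is K.

K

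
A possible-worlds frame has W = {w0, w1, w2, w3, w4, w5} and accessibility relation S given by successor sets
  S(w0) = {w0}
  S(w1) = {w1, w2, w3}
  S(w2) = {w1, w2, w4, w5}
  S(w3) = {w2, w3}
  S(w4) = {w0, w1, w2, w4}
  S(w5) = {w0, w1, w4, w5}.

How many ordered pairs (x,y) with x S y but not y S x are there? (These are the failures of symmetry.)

8

Enumerating: (w1,w3), (w2,w5), (w3,w2), (w4,w0), (w4,w1), (w5,w0), (w5,w1), (w5,w4).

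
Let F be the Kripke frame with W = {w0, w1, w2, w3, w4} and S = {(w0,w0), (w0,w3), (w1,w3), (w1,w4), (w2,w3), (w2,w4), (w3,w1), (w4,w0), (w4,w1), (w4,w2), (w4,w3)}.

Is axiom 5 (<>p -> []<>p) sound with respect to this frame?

By correspondence theory, 5 is valid on a frame iff S is Euclidean.
Euclidean: no — w1 S w3 and w1 S w4, but not w3 S w4.

No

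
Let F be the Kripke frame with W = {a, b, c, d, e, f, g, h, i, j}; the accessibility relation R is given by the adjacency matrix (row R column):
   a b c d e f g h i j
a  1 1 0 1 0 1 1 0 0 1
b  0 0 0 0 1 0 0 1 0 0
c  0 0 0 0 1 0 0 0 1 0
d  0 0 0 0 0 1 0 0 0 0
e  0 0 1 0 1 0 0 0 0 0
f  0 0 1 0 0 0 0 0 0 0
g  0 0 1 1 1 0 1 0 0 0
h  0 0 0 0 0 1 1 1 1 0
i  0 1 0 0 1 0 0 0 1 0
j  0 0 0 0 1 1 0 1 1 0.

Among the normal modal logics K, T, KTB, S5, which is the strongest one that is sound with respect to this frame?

Reflexive (axiom T): no — b is not related to itself.
Symmetric (axiom B): no — a R b but not b R a.
Euclidean (axiom 5): no — a R b and a R d, but not b R d.
So F validates K; T would additionally require R to be reflexive. The strongest is K.

K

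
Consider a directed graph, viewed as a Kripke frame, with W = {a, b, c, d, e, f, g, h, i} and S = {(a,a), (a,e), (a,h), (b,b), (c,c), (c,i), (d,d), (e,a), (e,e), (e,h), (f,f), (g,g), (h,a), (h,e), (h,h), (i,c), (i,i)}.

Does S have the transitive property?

Transitive: yes — every two-step S-path is closed by a direct edge.

Yes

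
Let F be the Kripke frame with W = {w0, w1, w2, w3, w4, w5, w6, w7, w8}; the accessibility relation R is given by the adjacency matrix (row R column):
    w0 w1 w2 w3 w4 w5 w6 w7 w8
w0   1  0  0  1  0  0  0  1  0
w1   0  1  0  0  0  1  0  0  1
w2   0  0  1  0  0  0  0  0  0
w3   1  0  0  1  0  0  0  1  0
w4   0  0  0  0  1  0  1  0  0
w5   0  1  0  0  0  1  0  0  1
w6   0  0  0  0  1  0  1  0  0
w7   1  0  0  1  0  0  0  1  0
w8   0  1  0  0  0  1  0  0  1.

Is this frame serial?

Yes

Serial: yes — every world has a successor (e.g. w0 R w0).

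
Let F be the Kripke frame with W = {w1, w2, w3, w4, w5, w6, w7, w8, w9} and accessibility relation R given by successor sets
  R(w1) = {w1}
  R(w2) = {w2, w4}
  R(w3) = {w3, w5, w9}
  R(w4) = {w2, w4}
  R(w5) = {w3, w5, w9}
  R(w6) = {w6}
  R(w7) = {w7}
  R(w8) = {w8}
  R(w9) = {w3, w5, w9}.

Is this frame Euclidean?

Yes

Euclidean: yes — any two successors of a common world are R-related.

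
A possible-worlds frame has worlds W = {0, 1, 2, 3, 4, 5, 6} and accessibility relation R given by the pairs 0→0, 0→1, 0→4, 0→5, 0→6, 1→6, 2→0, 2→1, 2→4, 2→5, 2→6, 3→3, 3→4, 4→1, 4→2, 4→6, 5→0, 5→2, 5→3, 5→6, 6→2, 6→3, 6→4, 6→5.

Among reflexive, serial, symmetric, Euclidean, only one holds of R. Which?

serial

Reflexive: no — 1 is not related to itself.
Serial: yes — every world has a successor (e.g. 0 R 0).
Symmetric: no — 0 R 1 but not 1 R 0.
Euclidean: no — 0 R 1 and 0 R 4, but not 1 R 4.
Only serial holds.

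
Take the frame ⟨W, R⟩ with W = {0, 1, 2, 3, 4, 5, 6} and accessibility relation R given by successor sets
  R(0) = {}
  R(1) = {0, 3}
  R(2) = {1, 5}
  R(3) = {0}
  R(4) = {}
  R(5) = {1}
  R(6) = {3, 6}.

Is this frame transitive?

Transitive: no — 2 R 1 and 1 R 0, but not 2 R 0.

No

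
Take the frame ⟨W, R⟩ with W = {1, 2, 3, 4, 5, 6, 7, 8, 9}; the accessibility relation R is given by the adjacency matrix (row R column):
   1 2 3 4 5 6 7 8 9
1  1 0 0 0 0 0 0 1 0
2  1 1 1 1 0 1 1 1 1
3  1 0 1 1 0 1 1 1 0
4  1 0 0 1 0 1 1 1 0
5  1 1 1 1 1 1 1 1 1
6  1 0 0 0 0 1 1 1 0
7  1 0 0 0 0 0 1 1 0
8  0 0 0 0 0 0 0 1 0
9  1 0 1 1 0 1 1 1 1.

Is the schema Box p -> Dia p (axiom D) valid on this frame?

The schema D characterises exactly the serial frames.
Serial: yes — every world has a successor (e.g. 1 R 1).

Yes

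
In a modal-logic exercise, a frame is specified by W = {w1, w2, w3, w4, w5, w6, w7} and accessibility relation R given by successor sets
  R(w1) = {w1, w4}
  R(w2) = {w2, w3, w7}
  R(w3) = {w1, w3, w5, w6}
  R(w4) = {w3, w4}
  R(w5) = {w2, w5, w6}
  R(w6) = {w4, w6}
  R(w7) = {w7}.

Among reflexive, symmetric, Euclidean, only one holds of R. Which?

Reflexive: yes — every world is R-related to itself.
Symmetric: no — w1 R w4 but not w4 R w1.
Euclidean: no — w2 R w3 and w2 R w7, but not w3 R w7.
Only reflexive holds.

reflexive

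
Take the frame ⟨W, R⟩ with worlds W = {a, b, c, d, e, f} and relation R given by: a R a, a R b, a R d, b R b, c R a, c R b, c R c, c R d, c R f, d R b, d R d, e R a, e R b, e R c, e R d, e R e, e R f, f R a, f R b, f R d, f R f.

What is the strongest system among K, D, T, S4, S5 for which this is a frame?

S4

Serial (axiom D): yes — every world has a successor (e.g. a R a).
Reflexive (axiom T): yes — every world is R-related to itself.
Transitive (axiom 4): yes — every two-step R-path is closed by a direct edge.
Euclidean (axiom 5): no — a R b and a R d, but not b R d.
So F validates K, D, T, S4; S5 would additionally require R to be Euclidean. The strongest is S4.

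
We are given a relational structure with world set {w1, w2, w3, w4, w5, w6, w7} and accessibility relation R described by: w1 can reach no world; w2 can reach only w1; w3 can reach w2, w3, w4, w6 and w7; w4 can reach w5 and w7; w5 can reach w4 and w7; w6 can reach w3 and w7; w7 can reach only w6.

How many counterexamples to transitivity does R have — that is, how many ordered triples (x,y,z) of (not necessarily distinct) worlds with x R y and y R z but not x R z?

Enumerating: (w3,w2,w1), (w3,w4,w5), (w4,w5,w4), (w4,w7,w6), (w5,w4,w5), (w5,w7,w6), (w6,w3,w2), (w6,w3,w4), (w6,w3,w6), (w6,w7,w6), (w7,w6,w3), (w7,w6,w7).

12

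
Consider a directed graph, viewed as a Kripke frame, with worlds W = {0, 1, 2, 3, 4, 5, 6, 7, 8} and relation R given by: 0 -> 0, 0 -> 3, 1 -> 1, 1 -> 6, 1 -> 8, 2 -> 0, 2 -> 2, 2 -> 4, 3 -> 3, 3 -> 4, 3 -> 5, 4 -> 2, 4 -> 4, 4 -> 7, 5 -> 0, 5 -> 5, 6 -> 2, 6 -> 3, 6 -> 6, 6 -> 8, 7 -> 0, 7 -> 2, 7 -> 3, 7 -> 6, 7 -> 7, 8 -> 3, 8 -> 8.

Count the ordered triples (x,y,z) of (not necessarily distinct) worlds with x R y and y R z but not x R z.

Enumerating: (0,3,4), (0,3,5), (1,6,2), (1,6,3), (1,8,3), (2,0,3), (2,4,7), (3,4,2), (3,4,7), (3,5,0), (4,2,0), (4,7,0), … and 13 more.
Total: 25.

25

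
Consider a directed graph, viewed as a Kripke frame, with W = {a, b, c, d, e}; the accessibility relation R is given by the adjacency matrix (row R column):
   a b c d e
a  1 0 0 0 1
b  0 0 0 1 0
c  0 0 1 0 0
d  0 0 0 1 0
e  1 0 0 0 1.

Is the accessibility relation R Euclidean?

Euclidean: yes — any two successors of a common world are R-related.

Yes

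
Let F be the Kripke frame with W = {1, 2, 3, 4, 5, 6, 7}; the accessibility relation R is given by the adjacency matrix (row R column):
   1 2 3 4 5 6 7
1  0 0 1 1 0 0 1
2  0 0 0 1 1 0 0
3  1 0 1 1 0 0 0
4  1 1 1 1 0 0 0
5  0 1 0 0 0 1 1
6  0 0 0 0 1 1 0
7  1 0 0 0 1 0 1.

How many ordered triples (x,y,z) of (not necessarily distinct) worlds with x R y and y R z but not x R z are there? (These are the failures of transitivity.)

26

Enumerating: (1,3,1), (1,4,1), (1,4,2), (1,7,1), (1,7,5), (2,4,1), (2,4,2), (2,4,3), (2,5,2), (2,5,6), (2,5,7), (3,1,7), … and 14 more.
Total: 26.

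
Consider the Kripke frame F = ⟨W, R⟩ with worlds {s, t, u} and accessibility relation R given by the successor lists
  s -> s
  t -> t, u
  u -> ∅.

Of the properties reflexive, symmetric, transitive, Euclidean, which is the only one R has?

transitive

Reflexive: no — u is not related to itself.
Symmetric: no — t R u but not u R t.
Transitive: yes — every two-step R-path is closed by a direct edge.
Euclidean: no — t R u and t R t, but not u R t.
Only transitive holds.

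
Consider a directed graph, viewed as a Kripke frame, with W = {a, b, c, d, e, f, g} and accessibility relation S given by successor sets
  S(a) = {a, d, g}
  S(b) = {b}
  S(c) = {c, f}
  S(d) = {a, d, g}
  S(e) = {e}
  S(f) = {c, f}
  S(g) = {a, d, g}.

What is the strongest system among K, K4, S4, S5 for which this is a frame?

S5

Transitive (axiom 4): yes — every two-step S-path is closed by a direct edge.
Reflexive (axiom T): yes — every world is S-related to itself.
Euclidean (axiom 5): yes — any two successors of a common world are S-related.
So F validates K, K4, S4, S5. The strongest is S5.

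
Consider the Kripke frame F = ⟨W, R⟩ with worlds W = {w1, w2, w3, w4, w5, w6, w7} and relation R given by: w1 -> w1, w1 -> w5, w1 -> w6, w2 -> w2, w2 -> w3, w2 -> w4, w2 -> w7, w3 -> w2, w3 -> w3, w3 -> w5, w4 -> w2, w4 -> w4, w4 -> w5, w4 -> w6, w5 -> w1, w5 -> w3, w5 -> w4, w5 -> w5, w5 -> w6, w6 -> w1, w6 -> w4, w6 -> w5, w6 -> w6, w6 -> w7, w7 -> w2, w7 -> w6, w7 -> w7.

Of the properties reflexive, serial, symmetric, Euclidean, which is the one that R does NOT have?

Reflexive: yes — every world is R-related to itself.
Serial: yes — every world has a successor (e.g. w1 R w1).
Symmetric: yes — every pair in R has its reverse in R.
Euclidean: no — w2 R w3 and w2 R w4, but not w3 R w4.
Only Euclidean fails.

Euclidean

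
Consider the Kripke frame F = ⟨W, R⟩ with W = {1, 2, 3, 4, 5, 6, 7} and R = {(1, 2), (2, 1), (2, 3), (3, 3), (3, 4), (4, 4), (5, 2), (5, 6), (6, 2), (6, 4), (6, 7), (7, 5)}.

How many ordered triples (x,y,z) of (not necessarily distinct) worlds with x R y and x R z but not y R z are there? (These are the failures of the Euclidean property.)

17

Enumerating: (1,2,2), (2,1,1), (2,1,3), (2,3,1), (3,4,3), (5,2,2), (5,2,6), (5,6,6), (6,2,2), (6,2,4), (6,2,7), (6,4,2), (6,4,7), (6,7,2), (6,7,4), (6,7,7), (7,5,5).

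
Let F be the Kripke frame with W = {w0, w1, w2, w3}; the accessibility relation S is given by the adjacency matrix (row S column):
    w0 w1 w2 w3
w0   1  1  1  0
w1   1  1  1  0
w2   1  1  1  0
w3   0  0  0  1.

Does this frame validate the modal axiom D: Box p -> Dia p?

Axiom D corresponds to the accessibility relation being serial.
Serial: yes — every world has a successor (e.g. w0 S w0).

Yes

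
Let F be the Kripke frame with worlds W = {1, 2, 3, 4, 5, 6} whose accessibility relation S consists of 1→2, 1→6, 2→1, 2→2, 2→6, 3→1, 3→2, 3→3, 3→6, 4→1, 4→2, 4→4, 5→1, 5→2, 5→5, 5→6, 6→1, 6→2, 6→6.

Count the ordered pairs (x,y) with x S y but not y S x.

Enumerating: (3,1), (3,2), (3,6), (4,1), (4,2), (5,1), (5,2), (5,6).

8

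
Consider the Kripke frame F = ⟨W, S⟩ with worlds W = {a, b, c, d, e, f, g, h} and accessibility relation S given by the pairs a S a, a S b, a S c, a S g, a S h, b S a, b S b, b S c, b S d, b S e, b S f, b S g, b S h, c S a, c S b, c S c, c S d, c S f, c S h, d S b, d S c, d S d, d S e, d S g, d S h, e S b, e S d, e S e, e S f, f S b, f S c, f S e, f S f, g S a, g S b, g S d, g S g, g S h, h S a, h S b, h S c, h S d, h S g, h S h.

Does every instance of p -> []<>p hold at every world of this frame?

By correspondence theory, B is valid on a frame iff S is symmetric.
Symmetric: yes — every pair in S has its reverse in S.

Yes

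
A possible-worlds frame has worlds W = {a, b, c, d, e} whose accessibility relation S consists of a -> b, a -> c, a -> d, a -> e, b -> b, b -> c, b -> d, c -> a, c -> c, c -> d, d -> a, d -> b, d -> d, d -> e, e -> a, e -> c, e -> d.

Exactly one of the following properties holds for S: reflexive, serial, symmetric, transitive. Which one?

Reflexive: no — a is not related to itself.
Serial: yes — every world has a successor (e.g. a S b).
Symmetric: no — a S b but not b S a.
Transitive: no — b S c and c S a, but not b S a.
Only serial holds.

serial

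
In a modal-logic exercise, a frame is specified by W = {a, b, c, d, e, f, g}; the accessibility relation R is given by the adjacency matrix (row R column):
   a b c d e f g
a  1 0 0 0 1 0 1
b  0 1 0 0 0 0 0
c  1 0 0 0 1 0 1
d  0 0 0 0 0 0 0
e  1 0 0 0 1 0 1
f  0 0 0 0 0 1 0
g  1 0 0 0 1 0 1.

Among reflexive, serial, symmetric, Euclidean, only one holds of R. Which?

Euclidean

Reflexive: no — c is not related to itself.
Serial: no — d has no R-successor.
Symmetric: no — c R a but not a R c.
Euclidean: yes — any two successors of a common world are R-related.
Only Euclidean holds.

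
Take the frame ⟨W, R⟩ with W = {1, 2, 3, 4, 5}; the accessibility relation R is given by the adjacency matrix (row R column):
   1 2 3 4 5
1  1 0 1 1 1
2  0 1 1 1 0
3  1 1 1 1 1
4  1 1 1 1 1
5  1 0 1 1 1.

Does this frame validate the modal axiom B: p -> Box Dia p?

Axiom B corresponds to the accessibility relation being symmetric.
Symmetric: yes — every pair in R has its reverse in R.

Yes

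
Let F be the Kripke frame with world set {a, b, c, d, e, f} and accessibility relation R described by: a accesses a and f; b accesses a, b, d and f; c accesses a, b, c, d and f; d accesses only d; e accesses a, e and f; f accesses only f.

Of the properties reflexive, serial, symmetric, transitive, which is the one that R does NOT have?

symmetric

Reflexive: yes — every world is R-related to itself.
Serial: yes — every world has a successor (e.g. a R a).
Symmetric: no — a R f but not f R a.
Transitive: yes — every two-step R-path is closed by a direct edge.
Only symmetric fails.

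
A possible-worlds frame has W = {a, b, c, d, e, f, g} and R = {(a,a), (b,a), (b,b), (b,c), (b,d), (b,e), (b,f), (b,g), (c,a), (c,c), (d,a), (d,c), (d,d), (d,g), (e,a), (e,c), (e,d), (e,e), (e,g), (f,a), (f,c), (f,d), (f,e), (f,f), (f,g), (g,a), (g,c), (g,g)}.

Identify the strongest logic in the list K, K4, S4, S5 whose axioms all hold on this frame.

S4

Transitive (axiom 4): yes — every two-step R-path is closed by a direct edge.
Reflexive (axiom T): yes — every world is R-related to itself.
Euclidean (axiom 5): no — b R a and b R c, but not a R c.
So F validates K, K4, S4; S5 would additionally require R to be Euclidean. The strongest is S4.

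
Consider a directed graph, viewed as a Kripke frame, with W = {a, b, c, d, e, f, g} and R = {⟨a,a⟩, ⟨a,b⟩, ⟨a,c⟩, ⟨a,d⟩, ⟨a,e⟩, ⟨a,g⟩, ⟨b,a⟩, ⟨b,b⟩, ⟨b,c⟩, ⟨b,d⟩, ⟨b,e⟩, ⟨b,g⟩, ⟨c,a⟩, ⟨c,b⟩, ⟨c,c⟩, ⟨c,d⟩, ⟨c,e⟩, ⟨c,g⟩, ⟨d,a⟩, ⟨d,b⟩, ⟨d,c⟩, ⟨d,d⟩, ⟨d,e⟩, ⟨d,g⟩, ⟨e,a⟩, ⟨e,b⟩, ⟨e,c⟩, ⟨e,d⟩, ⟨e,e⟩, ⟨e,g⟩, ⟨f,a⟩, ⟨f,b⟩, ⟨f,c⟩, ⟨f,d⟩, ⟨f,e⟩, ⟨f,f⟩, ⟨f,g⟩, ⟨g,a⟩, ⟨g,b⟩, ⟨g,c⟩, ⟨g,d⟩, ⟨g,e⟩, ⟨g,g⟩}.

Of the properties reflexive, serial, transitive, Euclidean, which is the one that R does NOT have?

Euclidean

Reflexive: yes — every world is R-related to itself.
Serial: yes — every world has a successor (e.g. a R a).
Transitive: yes — every two-step R-path is closed by a direct edge.
Euclidean: no — f R a and f R f, but not a R f.
Only Euclidean fails.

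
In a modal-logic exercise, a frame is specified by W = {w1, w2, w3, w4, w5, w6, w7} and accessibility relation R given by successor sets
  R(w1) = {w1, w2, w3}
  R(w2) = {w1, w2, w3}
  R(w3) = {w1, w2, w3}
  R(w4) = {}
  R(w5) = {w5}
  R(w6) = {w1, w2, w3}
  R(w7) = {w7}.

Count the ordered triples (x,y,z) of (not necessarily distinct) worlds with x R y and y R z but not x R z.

R is transitive; there are no such tuples.

0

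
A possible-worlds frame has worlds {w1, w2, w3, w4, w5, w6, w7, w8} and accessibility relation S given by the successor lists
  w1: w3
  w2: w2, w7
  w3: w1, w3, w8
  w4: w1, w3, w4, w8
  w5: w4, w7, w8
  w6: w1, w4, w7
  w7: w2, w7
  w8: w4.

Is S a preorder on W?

Reflexive: no — w1 is not related to itself.
Transitive: no — w1 S w3 and w3 S w8, but not w1 S w8.
So S is not a preorder.

No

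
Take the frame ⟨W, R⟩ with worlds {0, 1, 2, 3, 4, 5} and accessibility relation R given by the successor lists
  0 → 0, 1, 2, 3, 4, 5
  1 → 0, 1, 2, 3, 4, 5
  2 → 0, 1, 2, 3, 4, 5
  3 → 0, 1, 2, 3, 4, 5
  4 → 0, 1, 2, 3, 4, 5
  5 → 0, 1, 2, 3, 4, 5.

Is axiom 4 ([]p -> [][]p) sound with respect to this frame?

Yes

Axiom 4 corresponds to the accessibility relation being transitive.
Transitive: yes — every two-step R-path is closed by a direct edge.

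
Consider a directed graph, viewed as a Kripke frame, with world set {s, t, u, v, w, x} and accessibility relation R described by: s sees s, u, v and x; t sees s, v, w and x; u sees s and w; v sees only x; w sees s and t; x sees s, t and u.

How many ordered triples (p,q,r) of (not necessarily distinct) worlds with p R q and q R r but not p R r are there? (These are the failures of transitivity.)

25

Enumerating: (s,u,w), (s,x,t), (t,s,u), (t,w,t), (t,x,t), (t,x,u), (u,s,u), (u,s,v), (u,s,x), (u,w,t), (v,x,s), (v,x,t), … and 13 more.
Total: 25.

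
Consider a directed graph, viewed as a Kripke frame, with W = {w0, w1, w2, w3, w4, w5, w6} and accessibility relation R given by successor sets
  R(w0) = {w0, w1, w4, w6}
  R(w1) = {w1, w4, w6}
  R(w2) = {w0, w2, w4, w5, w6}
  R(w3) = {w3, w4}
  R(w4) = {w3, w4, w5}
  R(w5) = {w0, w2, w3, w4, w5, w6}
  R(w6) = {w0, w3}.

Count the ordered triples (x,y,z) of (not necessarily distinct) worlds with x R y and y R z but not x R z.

Enumerating: (w0,w4,w3), (w0,w4,w5), (w0,w6,w3), (w1,w4,w3), (w1,w4,w5), (w1,w6,w0), (w1,w6,w3), (w2,w0,w1), (w2,w4,w3), (w2,w5,w3), (w2,w6,w3), (w3,w4,w5), … and 8 more.
Total: 20.

20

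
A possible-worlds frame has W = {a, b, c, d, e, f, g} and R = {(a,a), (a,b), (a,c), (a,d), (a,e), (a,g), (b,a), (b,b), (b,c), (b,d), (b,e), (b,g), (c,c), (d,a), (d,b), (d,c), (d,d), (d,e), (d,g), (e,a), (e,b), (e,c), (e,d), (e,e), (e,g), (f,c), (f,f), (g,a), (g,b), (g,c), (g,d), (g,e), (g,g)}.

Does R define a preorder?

Reflexive: yes — every world is R-related to itself.
Transitive: yes — every two-step R-path is closed by a direct edge.
So R is a preorder.

Yes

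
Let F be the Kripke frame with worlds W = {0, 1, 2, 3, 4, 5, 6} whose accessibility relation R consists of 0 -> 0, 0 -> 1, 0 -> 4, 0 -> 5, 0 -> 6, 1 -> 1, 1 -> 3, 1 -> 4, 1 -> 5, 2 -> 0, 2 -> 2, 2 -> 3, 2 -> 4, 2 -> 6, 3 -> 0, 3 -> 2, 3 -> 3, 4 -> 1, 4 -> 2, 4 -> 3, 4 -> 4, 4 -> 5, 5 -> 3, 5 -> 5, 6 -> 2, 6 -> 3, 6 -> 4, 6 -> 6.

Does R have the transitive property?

No

Transitive: no — 0 R 1 and 1 R 3, but not 0 R 3.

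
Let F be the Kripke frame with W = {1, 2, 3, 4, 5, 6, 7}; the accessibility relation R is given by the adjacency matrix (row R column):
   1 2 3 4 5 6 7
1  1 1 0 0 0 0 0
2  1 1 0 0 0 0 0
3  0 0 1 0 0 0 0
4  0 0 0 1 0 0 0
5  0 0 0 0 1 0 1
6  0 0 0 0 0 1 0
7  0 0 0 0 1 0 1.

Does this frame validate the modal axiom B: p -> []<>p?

Yes

The schema B characterises exactly the symmetric frames.
Symmetric: yes — every pair in R has its reverse in R.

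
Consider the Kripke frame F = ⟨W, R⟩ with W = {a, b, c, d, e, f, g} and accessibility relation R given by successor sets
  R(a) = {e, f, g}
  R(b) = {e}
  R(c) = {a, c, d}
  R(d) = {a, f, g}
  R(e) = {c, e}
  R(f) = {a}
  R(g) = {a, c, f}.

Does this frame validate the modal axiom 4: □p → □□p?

The schema 4 characterises exactly the transitive frames.
Transitive: no — a R e and e R c, but not a R c.

No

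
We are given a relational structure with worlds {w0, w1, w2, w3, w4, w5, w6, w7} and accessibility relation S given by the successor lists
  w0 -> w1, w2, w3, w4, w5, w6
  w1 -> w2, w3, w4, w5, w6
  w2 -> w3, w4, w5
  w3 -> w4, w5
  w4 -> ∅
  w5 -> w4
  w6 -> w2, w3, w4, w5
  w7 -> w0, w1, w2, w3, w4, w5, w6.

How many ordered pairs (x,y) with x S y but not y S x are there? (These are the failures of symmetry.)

Enumerating: (w0,w1), (w0,w2), (w0,w3), (w0,w4), (w0,w5), (w0,w6), (w1,w2), (w1,w3), (w1,w4), (w1,w5), (w1,w6), (w2,w3), … and 16 more.
Total: 28.

28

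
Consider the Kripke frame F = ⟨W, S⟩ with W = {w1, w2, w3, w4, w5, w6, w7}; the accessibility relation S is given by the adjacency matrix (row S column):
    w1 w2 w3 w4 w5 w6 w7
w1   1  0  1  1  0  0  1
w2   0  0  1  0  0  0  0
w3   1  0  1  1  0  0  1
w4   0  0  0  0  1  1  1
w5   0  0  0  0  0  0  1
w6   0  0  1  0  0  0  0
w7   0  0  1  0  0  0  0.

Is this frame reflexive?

Reflexive: no — w2 is not related to itself.

No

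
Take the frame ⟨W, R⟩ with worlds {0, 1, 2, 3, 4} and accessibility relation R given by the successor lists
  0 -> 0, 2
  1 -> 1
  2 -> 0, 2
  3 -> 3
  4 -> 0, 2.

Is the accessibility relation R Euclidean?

Euclidean: yes — any two successors of a common world are R-related.

Yes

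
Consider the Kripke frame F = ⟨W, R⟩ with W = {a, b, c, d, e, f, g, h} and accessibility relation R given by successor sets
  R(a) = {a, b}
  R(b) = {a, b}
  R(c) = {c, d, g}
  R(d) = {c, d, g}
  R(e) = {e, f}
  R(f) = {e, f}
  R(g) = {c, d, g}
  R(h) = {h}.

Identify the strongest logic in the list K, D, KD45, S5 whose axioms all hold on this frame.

Serial (axiom D): yes — every world has a successor (e.g. a R a).
Euclidean (axiom 5): yes — any two successors of a common world are R-related.
Transitive (axiom 4): yes — every two-step R-path is closed by a direct edge.
Reflexive (axiom T): yes — every world is R-related to itself.
So F validates K, D, KD45, S5. The strongest is S5.

S5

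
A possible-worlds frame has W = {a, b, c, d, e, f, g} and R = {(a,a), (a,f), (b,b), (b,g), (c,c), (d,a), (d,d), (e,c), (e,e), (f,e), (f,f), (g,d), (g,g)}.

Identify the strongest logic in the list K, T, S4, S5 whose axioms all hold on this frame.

Reflexive (axiom T): yes — every world is R-related to itself.
Transitive (axiom 4): no — a R f and f R e, but not a R e.
Euclidean (axiom 5): no — a R f and a R a, but not f R a.
So F validates K, T; S4 would additionally require R to be transitive. The strongest is T.

T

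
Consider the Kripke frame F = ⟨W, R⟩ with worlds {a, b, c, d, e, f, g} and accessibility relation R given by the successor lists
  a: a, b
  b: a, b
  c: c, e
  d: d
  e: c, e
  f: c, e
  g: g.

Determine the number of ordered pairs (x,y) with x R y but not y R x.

2

Enumerating: (f,c), (f,e).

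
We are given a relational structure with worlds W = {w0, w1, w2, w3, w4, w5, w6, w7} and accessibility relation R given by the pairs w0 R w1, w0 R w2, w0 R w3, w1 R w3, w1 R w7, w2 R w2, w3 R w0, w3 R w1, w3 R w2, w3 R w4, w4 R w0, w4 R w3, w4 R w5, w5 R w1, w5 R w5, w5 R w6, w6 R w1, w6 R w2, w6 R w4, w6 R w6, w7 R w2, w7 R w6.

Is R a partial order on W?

No

Reflexive: no — w0 is not related to itself.
Transitive: no — w0 R w1 and w1 R w7, but not w0 R w7.
Antisymmetric: no — w0 R w3 and w3 R w0 with w0 ≠ w3.
So R is not a partial order.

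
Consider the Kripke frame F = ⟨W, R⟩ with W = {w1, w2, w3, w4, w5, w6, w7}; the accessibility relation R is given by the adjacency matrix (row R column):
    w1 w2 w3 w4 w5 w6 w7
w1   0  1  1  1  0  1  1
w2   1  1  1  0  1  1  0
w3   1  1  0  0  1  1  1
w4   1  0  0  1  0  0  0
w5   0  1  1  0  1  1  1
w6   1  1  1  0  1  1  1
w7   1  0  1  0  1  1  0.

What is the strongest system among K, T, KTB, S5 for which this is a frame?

K

Reflexive (axiom T): no — w1 is not related to itself.
Symmetric (axiom B): yes — every pair in R has its reverse in R.
Euclidean (axiom 5): no — w1 R w2 and w1 R w4, but not w2 R w4.
So F validates K; T would additionally require R to be reflexive. The strongest is K.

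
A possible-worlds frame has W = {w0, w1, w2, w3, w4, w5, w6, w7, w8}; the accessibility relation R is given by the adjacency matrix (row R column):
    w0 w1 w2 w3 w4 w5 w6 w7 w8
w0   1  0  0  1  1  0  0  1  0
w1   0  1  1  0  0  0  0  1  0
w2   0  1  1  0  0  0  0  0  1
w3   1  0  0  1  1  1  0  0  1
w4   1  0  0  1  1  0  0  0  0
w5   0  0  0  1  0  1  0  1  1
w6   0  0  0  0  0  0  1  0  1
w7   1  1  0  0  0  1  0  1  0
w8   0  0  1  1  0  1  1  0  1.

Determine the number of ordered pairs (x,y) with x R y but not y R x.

0

R is symmetric; there are no such tuples.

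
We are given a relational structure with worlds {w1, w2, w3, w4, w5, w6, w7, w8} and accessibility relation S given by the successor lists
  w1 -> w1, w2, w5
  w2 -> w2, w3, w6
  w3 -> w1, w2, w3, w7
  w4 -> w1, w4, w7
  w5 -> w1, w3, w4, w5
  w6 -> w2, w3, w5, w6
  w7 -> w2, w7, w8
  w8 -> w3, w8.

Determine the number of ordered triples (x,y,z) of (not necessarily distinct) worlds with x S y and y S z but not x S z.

Enumerating: (w1,w2,w3), (w1,w2,w6), (w1,w5,w3), (w1,w5,w4), (w2,w3,w1), (w2,w3,w7), (w2,w6,w5), (w3,w1,w5), (w3,w2,w6), (w3,w7,w8), (w4,w1,w2), (w4,w1,w5), … and 16 more.
Total: 28.

28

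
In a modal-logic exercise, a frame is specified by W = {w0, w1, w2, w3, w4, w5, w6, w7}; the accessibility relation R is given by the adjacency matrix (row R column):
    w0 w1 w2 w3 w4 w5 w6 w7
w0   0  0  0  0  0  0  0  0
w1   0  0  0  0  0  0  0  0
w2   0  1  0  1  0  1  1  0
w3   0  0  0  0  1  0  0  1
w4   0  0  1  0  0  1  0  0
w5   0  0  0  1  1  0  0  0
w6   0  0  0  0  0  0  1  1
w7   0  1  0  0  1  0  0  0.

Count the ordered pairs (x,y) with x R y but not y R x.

Enumerating: (w2,w1), (w2,w3), (w2,w5), (w2,w6), (w3,w4), (w3,w7), (w4,w2), (w5,w3), (w6,w7), (w7,w1), (w7,w4).

11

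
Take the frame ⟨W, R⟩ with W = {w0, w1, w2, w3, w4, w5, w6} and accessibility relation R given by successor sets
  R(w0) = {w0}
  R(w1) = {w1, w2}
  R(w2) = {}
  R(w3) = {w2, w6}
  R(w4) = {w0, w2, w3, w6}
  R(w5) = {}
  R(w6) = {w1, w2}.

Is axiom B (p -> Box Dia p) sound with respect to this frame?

No

The schema B characterises exactly the symmetric frames.
Symmetric: no — w1 R w2 but not w2 R w1.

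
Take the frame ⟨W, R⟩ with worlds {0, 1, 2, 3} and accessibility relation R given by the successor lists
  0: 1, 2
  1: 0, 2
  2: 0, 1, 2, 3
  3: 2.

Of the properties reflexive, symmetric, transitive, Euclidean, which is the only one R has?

symmetric

Reflexive: no — 0 is not related to itself.
Symmetric: yes — every pair in R has its reverse in R.
Transitive: no — 0 R 2 and 2 R 3, but not 0 R 3.
Euclidean: no — 2 R 0 and 2 R 3, but not 0 R 3.
Only symmetric holds.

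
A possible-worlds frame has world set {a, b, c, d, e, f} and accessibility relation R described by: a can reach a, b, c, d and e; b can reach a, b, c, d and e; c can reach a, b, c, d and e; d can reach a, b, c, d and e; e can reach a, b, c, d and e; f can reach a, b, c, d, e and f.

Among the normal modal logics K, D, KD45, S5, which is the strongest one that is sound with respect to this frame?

D

Serial (axiom D): yes — every world has a successor (e.g. a R a).
Euclidean (axiom 5): no — f R a and f R f, but not a R f.
Transitive (axiom 4): yes — every two-step R-path is closed by a direct edge.
Reflexive (axiom T): yes — every world is R-related to itself.
So F validates K, D; KD45 would additionally require R to be Euclidean. The strongest is D.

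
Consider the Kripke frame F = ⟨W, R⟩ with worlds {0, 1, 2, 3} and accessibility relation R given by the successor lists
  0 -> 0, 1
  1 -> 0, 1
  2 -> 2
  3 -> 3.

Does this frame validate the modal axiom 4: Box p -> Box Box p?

Yes

The schema 4 characterises exactly the transitive frames.
Transitive: yes — every two-step R-path is closed by a direct edge.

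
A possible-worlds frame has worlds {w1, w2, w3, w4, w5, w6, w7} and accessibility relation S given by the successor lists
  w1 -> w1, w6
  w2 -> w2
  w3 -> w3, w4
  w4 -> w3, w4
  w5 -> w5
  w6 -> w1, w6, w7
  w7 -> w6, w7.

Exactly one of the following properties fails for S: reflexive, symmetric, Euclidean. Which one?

Euclidean

Reflexive: yes — every world is S-related to itself.
Symmetric: yes — every pair in S has its reverse in S.
Euclidean: no — w6 S w1 and w6 S w7, but not w1 S w7.
Only Euclidean fails.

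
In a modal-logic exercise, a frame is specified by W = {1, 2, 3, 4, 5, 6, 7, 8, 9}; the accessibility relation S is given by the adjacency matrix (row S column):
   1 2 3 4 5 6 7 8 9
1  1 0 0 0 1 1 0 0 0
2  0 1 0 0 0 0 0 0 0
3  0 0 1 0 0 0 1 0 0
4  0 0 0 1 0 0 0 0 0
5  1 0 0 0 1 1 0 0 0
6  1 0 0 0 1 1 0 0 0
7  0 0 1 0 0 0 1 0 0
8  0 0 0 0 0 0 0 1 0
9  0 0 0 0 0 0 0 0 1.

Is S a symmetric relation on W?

Yes

Symmetric: yes — every pair in S has its reverse in S.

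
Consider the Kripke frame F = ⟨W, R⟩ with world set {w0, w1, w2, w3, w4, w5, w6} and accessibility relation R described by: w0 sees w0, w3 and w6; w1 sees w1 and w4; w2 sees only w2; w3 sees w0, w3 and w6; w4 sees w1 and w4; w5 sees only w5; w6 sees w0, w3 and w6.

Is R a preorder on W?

Yes

Reflexive: yes — every world is R-related to itself.
Transitive: yes — every two-step R-path is closed by a direct edge.
So R is a preorder.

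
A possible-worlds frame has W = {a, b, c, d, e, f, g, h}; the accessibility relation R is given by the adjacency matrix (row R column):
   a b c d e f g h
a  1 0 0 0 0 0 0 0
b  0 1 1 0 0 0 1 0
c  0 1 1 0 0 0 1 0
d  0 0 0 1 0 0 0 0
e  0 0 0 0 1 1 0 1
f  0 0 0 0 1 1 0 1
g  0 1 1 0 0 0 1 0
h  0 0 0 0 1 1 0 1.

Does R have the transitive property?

Yes

Transitive: yes — every two-step R-path is closed by a direct edge.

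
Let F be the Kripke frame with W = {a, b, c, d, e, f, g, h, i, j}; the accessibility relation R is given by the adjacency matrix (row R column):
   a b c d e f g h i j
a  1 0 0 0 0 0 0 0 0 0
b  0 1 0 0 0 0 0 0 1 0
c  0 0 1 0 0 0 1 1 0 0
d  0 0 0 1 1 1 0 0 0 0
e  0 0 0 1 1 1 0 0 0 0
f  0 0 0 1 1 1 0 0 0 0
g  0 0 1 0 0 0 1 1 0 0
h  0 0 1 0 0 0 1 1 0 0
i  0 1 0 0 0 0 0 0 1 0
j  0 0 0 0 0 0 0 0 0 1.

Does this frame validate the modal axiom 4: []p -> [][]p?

By correspondence theory, 4 is valid on a frame iff R is transitive.
Transitive: yes — every two-step R-path is closed by a direct edge.

Yes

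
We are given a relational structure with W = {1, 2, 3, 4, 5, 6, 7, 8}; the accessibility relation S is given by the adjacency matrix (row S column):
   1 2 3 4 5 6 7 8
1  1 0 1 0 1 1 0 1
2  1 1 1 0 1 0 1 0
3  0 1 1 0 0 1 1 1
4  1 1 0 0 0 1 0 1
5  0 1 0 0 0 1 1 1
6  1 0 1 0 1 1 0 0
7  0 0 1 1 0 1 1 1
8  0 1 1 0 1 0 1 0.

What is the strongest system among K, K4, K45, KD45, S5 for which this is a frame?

K

Transitive (axiom 4): no — 1 S 3 and 3 S 2, but not 1 S 2.
Euclidean (axiom 5): no — 1 S 3 and 1 S 5, but not 3 S 5.
Serial (axiom D): yes — every world has a successor (e.g. 1 S 1).
Reflexive (axiom T): no — 4 is not related to itself.
So F validates K; K4 would additionally require S to be transitive. The strongest is K.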